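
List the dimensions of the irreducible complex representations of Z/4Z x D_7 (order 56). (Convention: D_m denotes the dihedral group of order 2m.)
Dimensions: 1, 1, 1, 1, 1, 1, 1, 1, 2, 2, 2, 2, 2, 2, 2, 2, 2, 2, 2, 2

Working: There are 20 irreducibles (= number of conjugacy classes). Their dimensions d_i satisfy sum d_i^2 = |G| = 56: 1 + 1 + 1 + 1 + 1 + 1 + 1 + 1 + 4 + 4 + 4 + 4 + 4 + 4 + 4 + 4 + 4 + 4 + 4 + 4 = 56. (For the product with Z/4Z: each of the 4 1-dim characters of Z/4Z tensors with each irrep of D_7, giving 4 copies of each D_7-dimension.)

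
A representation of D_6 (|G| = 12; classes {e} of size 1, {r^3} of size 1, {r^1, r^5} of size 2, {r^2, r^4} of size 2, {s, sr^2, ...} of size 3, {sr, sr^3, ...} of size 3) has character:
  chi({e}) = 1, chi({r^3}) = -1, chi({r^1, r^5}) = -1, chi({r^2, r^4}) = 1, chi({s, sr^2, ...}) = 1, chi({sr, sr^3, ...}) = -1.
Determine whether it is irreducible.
Irreducible: <chi, chi> = 1.

Justification: <chi, chi> = (1/|G|) sum_C |C| * |chi(C)|^2 = (1/12)[1*|1|^2 + 1*|-1|^2 + 2*|-1|^2 + 2*|1|^2 + 3*|1|^2 + 3*|-1|^2]
  = (1/12)[(1) + (1) + (2) + (2) + (3) + (3)] = 12/12 = 1.
A character is irreducible iff <chi, chi> = 1, so this representation is irreducible.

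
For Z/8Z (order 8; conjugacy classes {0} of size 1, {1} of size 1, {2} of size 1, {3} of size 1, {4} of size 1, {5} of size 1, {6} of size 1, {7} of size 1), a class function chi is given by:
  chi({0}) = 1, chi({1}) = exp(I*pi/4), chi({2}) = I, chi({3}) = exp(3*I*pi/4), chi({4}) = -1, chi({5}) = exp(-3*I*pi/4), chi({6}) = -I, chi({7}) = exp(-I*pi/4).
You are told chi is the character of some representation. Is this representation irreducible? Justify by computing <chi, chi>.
Irreducible: <chi, chi> = 1.

Argument: <chi, chi> = (1/|G|) sum_C |C| * |chi(C)|^2 = (1/8)[1*|1|^2 + 1*|exp(I*pi/4)|^2 + 1*|I|^2 + 1*|exp(3*I*pi/4)|^2 + 1*|-1|^2 + 1*|exp(-3*I*pi/4)|^2 + 1*|-I|^2 + 1*|exp(-I*pi/4)|^2]
  = (1/8)[(1) + (1) + (1) + (1) + (1) + (1) + (1) + (1)] = 8/8 = 1.
(Exp terms are combined using exp(i*s)*conj(exp(i*t)) = exp(i*(s-t)), and sums of them are collapsed using the identity that for every m > 1 the m distinct m-th roots of unity sum to 0, e.g. 1 + exp(2*I*pi/3) + exp(-2*I*pi/3) = 0.)
A character is irreducible iff <chi, chi> = 1, so this representation is irreducible.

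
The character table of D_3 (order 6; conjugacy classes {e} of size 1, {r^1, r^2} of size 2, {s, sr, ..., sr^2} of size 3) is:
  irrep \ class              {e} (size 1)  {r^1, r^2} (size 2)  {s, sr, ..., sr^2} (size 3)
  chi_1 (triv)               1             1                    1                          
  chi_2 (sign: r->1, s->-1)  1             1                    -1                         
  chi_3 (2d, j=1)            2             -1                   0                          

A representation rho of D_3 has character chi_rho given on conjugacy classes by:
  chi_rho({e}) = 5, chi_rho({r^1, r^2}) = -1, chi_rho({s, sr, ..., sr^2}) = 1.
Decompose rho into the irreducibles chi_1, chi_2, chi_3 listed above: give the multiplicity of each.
Multiplicities: chi_1: 1, chi_2: 0, chi_3: 2.

Reasoning: Use <chi_rho, chi> = (1/|G|) sum_C |C| * chi_rho(C) * conj(chi(C)) with |G| = 6 for each irreducible chi in the table:
  <chi_rho, chi_1> = (1/6)[1*(5)*conj(1) + 2*(-1)*conj(1) + 3*(1)*conj(1)]
      = (1/6)[(5) + (-2) + (3)] = 6/6 = 1
  <chi_rho, chi_2> = (1/6)[1*(5)*conj(1) + 2*(-1)*conj(1) + 3*(1)*conj(-1)]
      = (1/6)[(5) + (-2) + (-3)] = 0/6 = 0
  <chi_rho, chi_3> = (1/6)[1*(5)*conj(2) + 2*(-1)*conj(-1) + 3*(1)*conj(0)]
      = (1/6)[(10) + (2) + (0)] = 12/6 = 2
Dimension check: dim(rho) = sum (mult * dim) = 1*1 + 0*1 + 2*2 = 5 = chi_rho(e) = 5.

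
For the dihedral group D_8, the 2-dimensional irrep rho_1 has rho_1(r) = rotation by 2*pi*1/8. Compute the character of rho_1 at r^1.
chi_{rho_1}(r^1) = 2*cos(2*pi*1*1/8) = sqrt(2)

rho_1(r^1) is rotation by angle 2*pi*1*1/8, whose trace is 2*cos(2*pi*1*1/8) = sqrt(2).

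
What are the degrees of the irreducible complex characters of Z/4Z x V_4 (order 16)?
Dimensions: 1, 1, 1, 1, 1, 1, 1, 1, 1, 1, 1, 1, 1, 1, 1, 1

Proof sketch: There are 16 irreducibles (= number of conjugacy classes). Their dimensions d_i satisfy sum d_i^2 = |G| = 16: 1 + 1 + 1 + 1 + 1 + 1 + 1 + 1 + 1 + 1 + 1 + 1 + 1 + 1 + 1 + 1 = 16. (For the product with Z/4Z: each of the 4 1-dim characters of Z/4Z tensors with each irrep of V_4, giving 4 copies of each V_4-dimension.)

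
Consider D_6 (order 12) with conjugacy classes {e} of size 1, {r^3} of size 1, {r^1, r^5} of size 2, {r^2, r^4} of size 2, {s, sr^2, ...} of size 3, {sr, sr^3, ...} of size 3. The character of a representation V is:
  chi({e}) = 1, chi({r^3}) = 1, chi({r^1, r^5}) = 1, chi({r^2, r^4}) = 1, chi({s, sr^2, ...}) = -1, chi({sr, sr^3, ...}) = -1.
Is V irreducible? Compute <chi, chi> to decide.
Irreducible: <chi, chi> = 1.

Working: <chi, chi> = (1/|G|) sum_C |C| * |chi(C)|^2 = (1/12)[1*|1|^2 + 1*|1|^2 + 2*|1|^2 + 2*|1|^2 + 3*|-1|^2 + 3*|-1|^2]
  = (1/12)[(1) + (1) + (2) + (2) + (3) + (3)] = 12/12 = 1.
A character is irreducible iff <chi, chi> = 1, so this representation is irreducible.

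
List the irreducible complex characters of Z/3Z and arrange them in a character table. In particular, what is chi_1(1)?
Character table of Z/3Z (irreps indexed chi_0,...,chi_2 with chi_k(m) = zeta_3^(k*m), zeta_3 = exp(2*pi*i/3)):
  irrep \ class  {0} (size 1)  {1} (size 1)    {2} (size 1)  
  chi_0          1             1               1             
  chi_1          1             exp(2*I*pi/3)   exp(-2*I*pi/3)
  chi_2          1             exp(-2*I*pi/3)  exp(2*I*pi/3) 

Spot check: chi_1(1) = zeta_3^(1*1) = zeta_3^1 = exp(2*I*pi/3).

Proof sketch: Z/3Z is abelian, so all 3 irreducible complex representations are 1-dimensional. They are given by chi_k(m) = zeta_3^(k*m) for k = 0,...,2. Row orthogonality: sum_m chi_k(m) conj(chi_l(m)) = 3 * [k = l].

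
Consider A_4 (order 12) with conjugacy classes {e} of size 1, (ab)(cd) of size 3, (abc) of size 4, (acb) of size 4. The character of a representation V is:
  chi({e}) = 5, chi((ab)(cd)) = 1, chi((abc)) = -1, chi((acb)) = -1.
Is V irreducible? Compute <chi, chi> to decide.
Not irreducible (reducible): <chi, chi> = 3 > 1.

Reasoning: <chi, chi> = (1/|G|) sum_C |C| * |chi(C)|^2 = (1/12)[1*|5|^2 + 3*|1|^2 + 4*|-1|^2 + 4*|-1|^2]
  = (1/12)[(25) + (3) + (4) + (4)] = 36/12 = 3.
(Exp terms are combined using exp(i*s)*conj(exp(i*t)) = exp(i*(s-t)), and sums of them are collapsed using the identity that for every m > 1 the m distinct m-th roots of unity sum to 0, e.g. 1 + exp(2*I*pi/3) + exp(-2*I*pi/3) = 0.)
A character is irreducible iff <chi, chi> = 1, so this representation is reducible.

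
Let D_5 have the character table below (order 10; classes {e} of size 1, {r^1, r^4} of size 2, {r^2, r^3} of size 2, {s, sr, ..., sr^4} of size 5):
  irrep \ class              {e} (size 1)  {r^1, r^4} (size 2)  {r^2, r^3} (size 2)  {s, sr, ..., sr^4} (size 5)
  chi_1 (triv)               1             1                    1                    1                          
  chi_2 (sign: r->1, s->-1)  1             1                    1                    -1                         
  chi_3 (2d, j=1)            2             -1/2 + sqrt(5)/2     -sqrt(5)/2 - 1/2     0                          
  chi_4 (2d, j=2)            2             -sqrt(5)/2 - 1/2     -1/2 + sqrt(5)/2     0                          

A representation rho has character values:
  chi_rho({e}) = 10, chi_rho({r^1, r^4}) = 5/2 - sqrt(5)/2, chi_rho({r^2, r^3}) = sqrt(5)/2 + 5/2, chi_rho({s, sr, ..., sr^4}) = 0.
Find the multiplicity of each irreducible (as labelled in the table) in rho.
Multiplicities: chi_1: 2, chi_2: 2, chi_3: 1, chi_4: 2.

Derivation: Use <chi_rho, chi> = (1/|G|) sum_C |C| * chi_rho(C) * conj(chi(C)) with |G| = 10 for each irreducible chi in the table:
  <chi_rho, chi_1> = (1/10)[1*(10)*conj(1) + 2*(5/2 - sqrt(5)/2)*conj(1) + 2*(sqrt(5)/2 + 5/2)*conj(1) + 5*(0)*conj(1)]
      = (1/10)[(10) + (5 - sqrt(5)) + (sqrt(5) + 5) + (0)] = 20/10 = 2
  <chi_rho, chi_2> = (1/10)[1*(10)*conj(1) + 2*(5/2 - sqrt(5)/2)*conj(1) + 2*(sqrt(5)/2 + 5/2)*conj(1) + 5*(0)*conj(-1)]
      = (1/10)[(10) + (5 - sqrt(5)) + (sqrt(5) + 5) + (0)] = 20/10 = 2
  <chi_rho, chi_3> = (1/10)[1*(10)*conj(2) + 2*(5/2 - sqrt(5)/2)*conj(-1/2 + sqrt(5)/2) + 2*(sqrt(5)/2 + 5/2)*conj(-sqrt(5)/2 - 1/2) + 5*(0)*conj(0)]
      = (1/10)[(20) + (-5 + 3*sqrt(5)) + (-3*sqrt(5) - 5) + (0)] = 10/10 = 1
  <chi_rho, chi_4> = (1/10)[1*(10)*conj(2) + 2*(5/2 - sqrt(5)/2)*conj(-sqrt(5)/2 - 1/2) + 2*(sqrt(5)/2 + 5/2)*conj(-1/2 + sqrt(5)/2) + 5*(0)*conj(0)]
      = (1/10)[(20) + (-2*sqrt(5)) + (2*sqrt(5)) + (0)] = 20/10 = 2
Dimension check: dim(rho) = sum (mult * dim) = 2*1 + 2*1 + 1*2 + 2*2 = 10 = chi_rho(e) = 10.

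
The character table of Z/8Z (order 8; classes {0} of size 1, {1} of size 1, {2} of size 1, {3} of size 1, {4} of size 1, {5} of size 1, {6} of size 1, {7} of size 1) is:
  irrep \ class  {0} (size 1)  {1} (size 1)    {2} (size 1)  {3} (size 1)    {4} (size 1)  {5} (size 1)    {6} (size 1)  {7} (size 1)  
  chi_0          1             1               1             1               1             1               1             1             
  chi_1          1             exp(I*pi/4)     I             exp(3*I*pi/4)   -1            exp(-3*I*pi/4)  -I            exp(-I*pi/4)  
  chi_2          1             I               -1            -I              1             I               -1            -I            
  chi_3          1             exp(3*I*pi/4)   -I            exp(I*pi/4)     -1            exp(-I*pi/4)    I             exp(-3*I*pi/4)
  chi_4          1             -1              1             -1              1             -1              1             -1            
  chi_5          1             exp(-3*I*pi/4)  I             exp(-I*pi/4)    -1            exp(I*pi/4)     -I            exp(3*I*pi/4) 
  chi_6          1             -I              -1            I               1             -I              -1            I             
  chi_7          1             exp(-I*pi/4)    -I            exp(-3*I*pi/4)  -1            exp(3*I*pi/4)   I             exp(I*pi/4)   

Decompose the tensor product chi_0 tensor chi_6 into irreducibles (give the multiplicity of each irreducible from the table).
chi_0 tensor chi_6 = chi_6 (all other irreducibles have multiplicity 0).

Why: The character of a tensor product is the pointwise product (chi_0 * chi_6)(C) = chi_0(C) * chi_6(C):
  {0}: (1)*(1), {1}: (1)*(-I), {2}: (1)*(-1), {3}: (1)*(I), {4}: (1)*(1), {5}: (1)*(-I), {6}: (1)*(-1), {7}: (1)*(I)
so (chi_0 * chi_6) takes values
  {0} -> 1, {1} -> -I, {2} -> -1, {3} -> I, {4} -> 1, {5} -> -I, {6} -> -1, {7} -> I.
Now take the inner product of this character with each irreducible chi from the table, <chi_0*chi_6, chi> = (1/8) sum_C |C| (chi_0*chi_6)(C) conj(chi(C)):
  <chi_0*chi_6, chi_0> = (1/8)[1*(1)*conj(1) + 1*(-I)*conj(1) + 1*(-1)*conj(1) + 1*(I)*conj(1) + 1*(1)*conj(1) + 1*(-I)*conj(1) + 1*(-1)*conj(1) + 1*(I)*conj(1)]
      = (1/8)[(1) + (-I) + (-1) + (I) + (1) + (-I) + (-1) + (I)] = 0/8 = 0
  <chi_0*chi_6, chi_1> = (1/8)[1*(1)*conj(1) + 1*(-I)*conj(exp(I*pi/4)) + 1*(-1)*conj(I) + 1*(I)*conj(exp(3*I*pi/4)) + 1*(1)*conj(-1) + 1*(-I)*conj(exp(-3*I*pi/4)) + 1*(-1)*conj(-I) + 1*(I)*conj(exp(-I*pi/4))]
      = (1/8)[(1) + (-exp(I*pi/4)) + (I) + (exp(-I*pi/4)) + (-1) + (-exp(-3*I*pi/4)) + (-I) + (exp(3*I*pi/4))] = 0/8 = 0
  <chi_0*chi_6, chi_2> = (1/8)[1*(1)*conj(1) + 1*(-I)*conj(I) + 1*(-1)*conj(-1) + 1*(I)*conj(-I) + 1*(1)*conj(1) + 1*(-I)*conj(I) + 1*(-1)*conj(-1) + 1*(I)*conj(-I)]
      = (1/8)[(1) + (-1) + (1) + (-1) + (1) + (-1) + (1) + (-1)] = 0/8 = 0
  <chi_0*chi_6, chi_3> = (1/8)[1*(1)*conj(1) + 1*(-I)*conj(exp(3*I*pi/4)) + 1*(-1)*conj(-I) + 1*(I)*conj(exp(I*pi/4)) + 1*(1)*conj(-1) + 1*(-I)*conj(exp(-I*pi/4)) + 1*(-1)*conj(I) + 1*(I)*conj(exp(-3*I*pi/4))]
      = (1/8)[(1) + (-exp(-I*pi/4)) + (-I) + (exp(I*pi/4)) + (-1) + (-exp(3*I*pi/4)) + (I) + (exp(-3*I*pi/4))] = 0/8 = 0
  <chi_0*chi_6, chi_4> = (1/8)[1*(1)*conj(1) + 1*(-I)*conj(-1) + 1*(-1)*conj(1) + 1*(I)*conj(-1) + 1*(1)*conj(1) + 1*(-I)*conj(-1) + 1*(-1)*conj(1) + 1*(I)*conj(-1)]
      = (1/8)[(1) + (I) + (-1) + (-I) + (1) + (I) + (-1) + (-I)] = 0/8 = 0
  <chi_0*chi_6, chi_5> = (1/8)[1*(1)*conj(1) + 1*(-I)*conj(exp(-3*I*pi/4)) + 1*(-1)*conj(I) + 1*(I)*conj(exp(-I*pi/4)) + 1*(1)*conj(-1) + 1*(-I)*conj(exp(I*pi/4)) + 1*(-1)*conj(-I) + 1*(I)*conj(exp(3*I*pi/4))]
      = (1/8)[(1) + (-exp(-3*I*pi/4)) + (I) + (exp(3*I*pi/4)) + (-1) + (-exp(I*pi/4)) + (-I) + (exp(-I*pi/4))] = 0/8 = 0
  <chi_0*chi_6, chi_6> = (1/8)[1*(1)*conj(1) + 1*(-I)*conj(-I) + 1*(-1)*conj(-1) + 1*(I)*conj(I) + 1*(1)*conj(1) + 1*(-I)*conj(-I) + 1*(-1)*conj(-1) + 1*(I)*conj(I)]
      = (1/8)[(1) + (1) + (1) + (1) + (1) + (1) + (1) + (1)] = 8/8 = 1
  <chi_0*chi_6, chi_7> = (1/8)[1*(1)*conj(1) + 1*(-I)*conj(exp(-I*pi/4)) + 1*(-1)*conj(-I) + 1*(I)*conj(exp(-3*I*pi/4)) + 1*(1)*conj(-1) + 1*(-I)*conj(exp(3*I*pi/4)) + 1*(-1)*conj(I) + 1*(I)*conj(exp(I*pi/4))]
      = (1/8)[(1) + (-exp(3*I*pi/4)) + (-I) + (exp(-3*I*pi/4)) + (-1) + (-exp(-I*pi/4)) + (I) + (exp(I*pi/4))] = 0/8 = 0
(Exp terms are combined using exp(i*s)*conj(exp(i*t)) = exp(i*(s-t)), and sums of them are collapsed using the identity that for every m > 1 the m distinct m-th roots of unity sum to 0, e.g. 1 + exp(2*I*pi/3) + exp(-2*I*pi/3) = 0.)
Hence the multiplicities are chi_6: 1. Dimension check: dim(chi_0)*dim(chi_6) = 1*1 = 1 and sum (mult * dim) = 1*1 = 1.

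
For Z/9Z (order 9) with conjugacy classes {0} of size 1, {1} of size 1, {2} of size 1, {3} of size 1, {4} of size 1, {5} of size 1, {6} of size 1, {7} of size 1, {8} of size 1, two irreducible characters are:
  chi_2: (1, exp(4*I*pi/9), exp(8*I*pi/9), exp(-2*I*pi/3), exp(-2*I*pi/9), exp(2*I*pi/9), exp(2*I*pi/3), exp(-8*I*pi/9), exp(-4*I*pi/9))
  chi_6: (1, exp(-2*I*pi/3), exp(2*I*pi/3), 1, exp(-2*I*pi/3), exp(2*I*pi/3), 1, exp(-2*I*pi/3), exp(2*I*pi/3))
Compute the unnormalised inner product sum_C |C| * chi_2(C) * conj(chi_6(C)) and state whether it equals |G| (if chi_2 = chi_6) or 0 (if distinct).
Sum = 0; so <chi_2, chi_6> = 0 (distinct irreducibles are orthogonal).

Explanation: Compute term by term over conjugacy classes (|C| * chi_2(C) * conj(chi_6(C))):
  1*(1)*conj(1) + 1*(exp(4*I*pi/9))*conj(exp(-2*I*pi/3)) + 1*(exp(8*I*pi/9))*conj(exp(2*I*pi/3)) + 1*(exp(-2*I*pi/3))*conj(1) + 1*(exp(-2*I*pi/9))*conj(exp(-2*I*pi/3)) + 1*(exp(2*I*pi/9))*conj(exp(2*I*pi/3)) + 1*(exp(2*I*pi/3))*conj(1) + 1*(exp(-8*I*pi/9))*conj(exp(-2*I*pi/3)) + 1*(exp(-4*I*pi/9))*conj(exp(2*I*pi/3))
  = (1) + (exp(-8*I*pi/9)) + (exp(2*I*pi/9)) + (exp(-2*I*pi/3)) + (exp(4*I*pi/9)) + (exp(-4*I*pi/9)) + (exp(2*I*pi/3)) + (exp(-2*I*pi/9)) + (exp(8*I*pi/9))
  = 0.
(Exp terms are combined using exp(i*s)*conj(exp(i*t)) = exp(i*(s-t)), and sums of them are collapsed using the identity that for every m > 1 the m distinct m-th roots of unity sum to 0, e.g. 1 + exp(2*I*pi/3) + exp(-2*I*pi/3) = 0.)
Dividing by |G| = 9 gives 0/9 = 0, matching the row-orthogonality relation <chi_2, chi_6> = [chi_2 = chi_6].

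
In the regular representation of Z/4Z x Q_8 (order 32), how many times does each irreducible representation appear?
Each irreducible V_i of dimension d_i appears with multiplicity d_i, i.e. rho_reg = (direct sum over all irreducibles V_i) d_i V_i. The irreducible dimensions for Z/4Z x Q_8 are 1, 1, 1, 1, 1, 1, 1, 1, 1, 1, 1, 1, 1, 1, 1, 1, 2, 2, 2, 2: 16 irreducibles of dimension 1, each with multiplicity 1; 4 irreducibles of dimension 2, each with multiplicity 2. Total dimension 16*1*1 + 4*2*2 = 32 = |G|.

Argument: General theorem: in the regular representation of a finite group G, each irreducible appears with multiplicity equal to its dimension. Check: dim(rho_reg) = sum d_i^2 = 1 + 1 + 1 + 1 + 1 + 1 + 1 + 1 + 1 + 1 + 1 + 1 + 1 + 1 + 1 + 1 + 4 + 4 + 4 + 4 = 32 = |G|.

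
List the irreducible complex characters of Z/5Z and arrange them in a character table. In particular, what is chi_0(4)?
Character table of Z/5Z (irreps indexed chi_0,...,chi_4 with chi_k(m) = zeta_5^(k*m), zeta_5 = exp(2*pi*i/5)):
  irrep \ class  {0} (size 1)  {1} (size 1)    {2} (size 1)    {3} (size 1)    {4} (size 1)  
  chi_0          1             1               1               1               1             
  chi_1          1             exp(2*I*pi/5)   exp(4*I*pi/5)   exp(-4*I*pi/5)  exp(-2*I*pi/5)
  chi_2          1             exp(4*I*pi/5)   exp(-2*I*pi/5)  exp(2*I*pi/5)   exp(-4*I*pi/5)
  chi_3          1             exp(-4*I*pi/5)  exp(2*I*pi/5)   exp(-2*I*pi/5)  exp(4*I*pi/5) 
  chi_4          1             exp(-2*I*pi/5)  exp(-4*I*pi/5)  exp(4*I*pi/5)   exp(2*I*pi/5) 

Spot check: chi_0(4) = zeta_5^(0*4) = zeta_5^0 = 1.

Working: Z/5Z is abelian, so all 5 irreducible complex representations are 1-dimensional. They are given by chi_k(m) = zeta_5^(k*m) for k = 0,...,4. Row orthogonality: sum_m chi_k(m) conj(chi_l(m)) = 5 * [k = l].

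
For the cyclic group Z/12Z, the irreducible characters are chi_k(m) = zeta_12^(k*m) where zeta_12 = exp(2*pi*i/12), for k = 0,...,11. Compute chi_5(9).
chi_5(9) = zeta_12^45 = -I

Argument: chi_5(9) = zeta_12^(5*9) = zeta_12^45. Since zeta_12^12 = 1, this equals zeta_12^9 = exp(2*pi*i*9/12) = -I.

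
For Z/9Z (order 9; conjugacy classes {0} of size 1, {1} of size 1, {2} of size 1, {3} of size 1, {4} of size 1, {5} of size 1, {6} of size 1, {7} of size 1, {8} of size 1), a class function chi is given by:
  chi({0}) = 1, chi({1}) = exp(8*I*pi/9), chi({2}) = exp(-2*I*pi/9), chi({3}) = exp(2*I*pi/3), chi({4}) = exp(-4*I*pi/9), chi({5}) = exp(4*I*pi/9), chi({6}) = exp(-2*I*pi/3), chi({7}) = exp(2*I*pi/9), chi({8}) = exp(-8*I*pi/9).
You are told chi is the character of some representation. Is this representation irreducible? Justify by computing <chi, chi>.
Irreducible: <chi, chi> = 1.

Working: <chi, chi> = (1/|G|) sum_C |C| * |chi(C)|^2 = (1/9)[1*|1|^2 + 1*|exp(8*I*pi/9)|^2 + 1*|exp(-2*I*pi/9)|^2 + 1*|exp(2*I*pi/3)|^2 + 1*|exp(-4*I*pi/9)|^2 + 1*|exp(4*I*pi/9)|^2 + 1*|exp(-2*I*pi/3)|^2 + 1*|exp(2*I*pi/9)|^2 + 1*|exp(-8*I*pi/9)|^2]
  = (1/9)[(1) + (1) + (1) + (1) + (1) + (1) + (1) + (1) + (1)] = 9/9 = 1.
(Exp terms are combined using exp(i*s)*conj(exp(i*t)) = exp(i*(s-t)), and sums of them are collapsed using the identity that for every m > 1 the m distinct m-th roots of unity sum to 0, e.g. 1 + exp(2*I*pi/3) + exp(-2*I*pi/3) = 0.)
A character is irreducible iff <chi, chi> = 1, so this representation is irreducible.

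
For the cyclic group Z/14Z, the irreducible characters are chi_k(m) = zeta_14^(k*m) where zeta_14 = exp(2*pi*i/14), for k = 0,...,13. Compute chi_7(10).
chi_7(10) = zeta_14^70 = 1

Argument: chi_7(10) = zeta_14^(7*10) = zeta_14^70. Since zeta_14^14 = 1, this equals zeta_14^0 = exp(2*pi*i*0/14) = 1.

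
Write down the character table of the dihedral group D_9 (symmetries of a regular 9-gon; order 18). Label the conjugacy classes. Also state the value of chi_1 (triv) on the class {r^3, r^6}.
Conjugacy classes: {e} of size 1, {r^1, r^8} of size 2, {r^2, r^7} of size 2, {r^3, r^6} of size 2, {r^4, r^5} of size 2, {s, sr, ..., sr^8} of size 9.
Character table:
  irrep \ class              {e} (size 1)  {r^1, r^8} (size 2)  {r^2, r^7} (size 2)  {r^3, r^6} (size 2)  {r^4, r^5} (size 2)  {s, sr, ..., sr^8} (size 9)
  chi_1 (triv)               1             1                    1                    1                    1                    1                          
  chi_2 (sign: r->1, s->-1)  1             1                    1                    1                    1                    -1                         
  chi_3 (2d, j=1)            2             2*cos(2*pi/9)        2*cos(4*pi/9)        -1                   -2*cos(pi/9)         0                          
  chi_4 (2d, j=2)            2             2*cos(4*pi/9)        -2*cos(pi/9)         -1                   2*cos(2*pi/9)        0                          
  chi_5 (2d, j=3)            2             -1                   -1                   2                    -1                   0                          
  chi_6 (2d, j=4)            2             -2*cos(pi/9)         2*cos(2*pi/9)        -1                   2*cos(4*pi/9)        0                          

Spot check: chi_1 (triv) on {r^3, r^6} = 1.

Argument: D_9 has order 2*9 = 18 with 6 conjugacy classes, hence 6 irreducibles. Sum of squared dims 1 + 1 + 4 + 4 + 4 + 4 = 18 = |G|. Linear characters come from the abelianisation; the 2-dimensional irreps have character r^k -> 2*cos(2*pi*j*k/9), reflections -> 0.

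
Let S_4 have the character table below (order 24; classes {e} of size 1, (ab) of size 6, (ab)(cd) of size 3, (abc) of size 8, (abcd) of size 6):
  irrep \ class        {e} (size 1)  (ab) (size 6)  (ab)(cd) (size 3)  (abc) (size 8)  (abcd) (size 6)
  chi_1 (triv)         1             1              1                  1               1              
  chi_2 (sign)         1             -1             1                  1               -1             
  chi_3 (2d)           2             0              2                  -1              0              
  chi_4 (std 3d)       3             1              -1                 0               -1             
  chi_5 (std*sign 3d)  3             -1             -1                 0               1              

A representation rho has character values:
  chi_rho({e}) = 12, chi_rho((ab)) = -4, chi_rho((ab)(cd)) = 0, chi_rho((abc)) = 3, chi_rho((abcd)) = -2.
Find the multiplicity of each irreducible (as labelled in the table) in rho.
Multiplicities: chi_1: 0, chi_2: 3, chi_3: 0, chi_4: 1, chi_5: 2.

Justification: Use <chi_rho, chi> = (1/|G|) sum_C |C| * chi_rho(C) * conj(chi(C)) with |G| = 24 for each irreducible chi in the table:
  <chi_rho, chi_1> = (1/24)[1*(12)*conj(1) + 6*(-4)*conj(1) + 3*(0)*conj(1) + 8*(3)*conj(1) + 6*(-2)*conj(1)]
      = (1/24)[(12) + (-24) + (0) + (24) + (-12)] = 0/24 = 0
  <chi_rho, chi_2> = (1/24)[1*(12)*conj(1) + 6*(-4)*conj(-1) + 3*(0)*conj(1) + 8*(3)*conj(1) + 6*(-2)*conj(-1)]
      = (1/24)[(12) + (24) + (0) + (24) + (12)] = 72/24 = 3
  <chi_rho, chi_3> = (1/24)[1*(12)*conj(2) + 6*(-4)*conj(0) + 3*(0)*conj(2) + 8*(3)*conj(-1) + 6*(-2)*conj(0)]
      = (1/24)[(24) + (0) + (0) + (-24) + (0)] = 0/24 = 0
  <chi_rho, chi_4> = (1/24)[1*(12)*conj(3) + 6*(-4)*conj(1) + 3*(0)*conj(-1) + 8*(3)*conj(0) + 6*(-2)*conj(-1)]
      = (1/24)[(36) + (-24) + (0) + (0) + (12)] = 24/24 = 1
  <chi_rho, chi_5> = (1/24)[1*(12)*conj(3) + 6*(-4)*conj(-1) + 3*(0)*conj(-1) + 8*(3)*conj(0) + 6*(-2)*conj(1)]
      = (1/24)[(36) + (24) + (0) + (0) + (-12)] = 48/24 = 2
Dimension check: dim(rho) = sum (mult * dim) = 0*1 + 3*1 + 0*2 + 1*3 + 2*3 = 12 = chi_rho(e) = 12.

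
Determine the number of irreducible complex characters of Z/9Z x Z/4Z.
36

Why: The number of irreducible complex representations of a finite group equals its number of conjugacy classes. Z/9Z x Z/4Z is abelian of order 36, so every element is its own conjugacy class: 36 classes, so Z/9Z x Z/4Z (order 36) has exactly 36 irreducible complex representations.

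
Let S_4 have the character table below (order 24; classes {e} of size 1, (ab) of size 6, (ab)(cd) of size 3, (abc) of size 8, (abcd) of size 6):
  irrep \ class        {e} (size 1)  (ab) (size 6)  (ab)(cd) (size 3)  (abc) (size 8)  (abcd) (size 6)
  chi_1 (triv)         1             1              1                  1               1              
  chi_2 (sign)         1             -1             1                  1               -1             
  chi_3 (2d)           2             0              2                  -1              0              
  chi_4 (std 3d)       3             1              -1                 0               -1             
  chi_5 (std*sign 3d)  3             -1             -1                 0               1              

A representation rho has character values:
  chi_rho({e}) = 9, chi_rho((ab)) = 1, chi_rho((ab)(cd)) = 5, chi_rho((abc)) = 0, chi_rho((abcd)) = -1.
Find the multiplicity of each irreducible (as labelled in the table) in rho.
Multiplicities: chi_1: 1, chi_2: 1, chi_3: 2, chi_4: 1, chi_5: 0.

Justification: Use <chi_rho, chi> = (1/|G|) sum_C |C| * chi_rho(C) * conj(chi(C)) with |G| = 24 for each irreducible chi in the table:
  <chi_rho, chi_1> = (1/24)[1*(9)*conj(1) + 6*(1)*conj(1) + 3*(5)*conj(1) + 8*(0)*conj(1) + 6*(-1)*conj(1)]
      = (1/24)[(9) + (6) + (15) + (0) + (-6)] = 24/24 = 1
  <chi_rho, chi_2> = (1/24)[1*(9)*conj(1) + 6*(1)*conj(-1) + 3*(5)*conj(1) + 8*(0)*conj(1) + 6*(-1)*conj(-1)]
      = (1/24)[(9) + (-6) + (15) + (0) + (6)] = 24/24 = 1
  <chi_rho, chi_3> = (1/24)[1*(9)*conj(2) + 6*(1)*conj(0) + 3*(5)*conj(2) + 8*(0)*conj(-1) + 6*(-1)*conj(0)]
      = (1/24)[(18) + (0) + (30) + (0) + (0)] = 48/24 = 2
  <chi_rho, chi_4> = (1/24)[1*(9)*conj(3) + 6*(1)*conj(1) + 3*(5)*conj(-1) + 8*(0)*conj(0) + 6*(-1)*conj(-1)]
      = (1/24)[(27) + (6) + (-15) + (0) + (6)] = 24/24 = 1
  <chi_rho, chi_5> = (1/24)[1*(9)*conj(3) + 6*(1)*conj(-1) + 3*(5)*conj(-1) + 8*(0)*conj(0) + 6*(-1)*conj(1)]
      = (1/24)[(27) + (-6) + (-15) + (0) + (-6)] = 0/24 = 0
Dimension check: dim(rho) = sum (mult * dim) = 1*1 + 1*1 + 2*2 + 1*3 + 0*3 = 9 = chi_rho(e) = 9.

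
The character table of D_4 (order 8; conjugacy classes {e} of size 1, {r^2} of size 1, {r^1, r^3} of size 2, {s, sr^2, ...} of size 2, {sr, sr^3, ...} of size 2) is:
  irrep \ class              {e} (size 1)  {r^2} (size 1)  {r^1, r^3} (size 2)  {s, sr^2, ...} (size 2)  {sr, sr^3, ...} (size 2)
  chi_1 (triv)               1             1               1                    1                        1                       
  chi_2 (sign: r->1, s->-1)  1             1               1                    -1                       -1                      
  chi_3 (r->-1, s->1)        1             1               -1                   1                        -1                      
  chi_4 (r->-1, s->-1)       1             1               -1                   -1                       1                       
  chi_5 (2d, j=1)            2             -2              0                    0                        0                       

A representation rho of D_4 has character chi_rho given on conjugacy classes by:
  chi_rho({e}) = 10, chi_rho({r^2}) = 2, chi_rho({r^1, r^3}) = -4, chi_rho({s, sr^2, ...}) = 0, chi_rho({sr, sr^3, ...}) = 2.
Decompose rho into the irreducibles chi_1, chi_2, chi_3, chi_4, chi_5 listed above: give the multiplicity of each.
Multiplicities: chi_1: 1, chi_2: 0, chi_3: 2, chi_4: 3, chi_5: 2.

Why: Use <chi_rho, chi> = (1/|G|) sum_C |C| * chi_rho(C) * conj(chi(C)) with |G| = 8 for each irreducible chi in the table:
  <chi_rho, chi_1> = (1/8)[1*(10)*conj(1) + 1*(2)*conj(1) + 2*(-4)*conj(1) + 2*(0)*conj(1) + 2*(2)*conj(1)]
      = (1/8)[(10) + (2) + (-8) + (0) + (4)] = 8/8 = 1
  <chi_rho, chi_2> = (1/8)[1*(10)*conj(1) + 1*(2)*conj(1) + 2*(-4)*conj(1) + 2*(0)*conj(-1) + 2*(2)*conj(-1)]
      = (1/8)[(10) + (2) + (-8) + (0) + (-4)] = 0/8 = 0
  <chi_rho, chi_3> = (1/8)[1*(10)*conj(1) + 1*(2)*conj(1) + 2*(-4)*conj(-1) + 2*(0)*conj(1) + 2*(2)*conj(-1)]
      = (1/8)[(10) + (2) + (8) + (0) + (-4)] = 16/8 = 2
  <chi_rho, chi_4> = (1/8)[1*(10)*conj(1) + 1*(2)*conj(1) + 2*(-4)*conj(-1) + 2*(0)*conj(-1) + 2*(2)*conj(1)]
      = (1/8)[(10) + (2) + (8) + (0) + (4)] = 24/8 = 3
  <chi_rho, chi_5> = (1/8)[1*(10)*conj(2) + 1*(2)*conj(-2) + 2*(-4)*conj(0) + 2*(0)*conj(0) + 2*(2)*conj(0)]
      = (1/8)[(20) + (-4) + (0) + (0) + (0)] = 16/8 = 2
Dimension check: dim(rho) = sum (mult * dim) = 1*1 + 0*1 + 2*1 + 3*1 + 2*2 = 10 = chi_rho(e) = 10.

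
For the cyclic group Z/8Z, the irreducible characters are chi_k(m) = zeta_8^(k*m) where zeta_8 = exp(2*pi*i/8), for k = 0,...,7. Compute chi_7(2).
chi_7(2) = zeta_8^14 = -I

Why: chi_7(2) = zeta_8^(7*2) = zeta_8^14. Since zeta_8^8 = 1, this equals zeta_8^6 = exp(2*pi*i*6/8) = -I.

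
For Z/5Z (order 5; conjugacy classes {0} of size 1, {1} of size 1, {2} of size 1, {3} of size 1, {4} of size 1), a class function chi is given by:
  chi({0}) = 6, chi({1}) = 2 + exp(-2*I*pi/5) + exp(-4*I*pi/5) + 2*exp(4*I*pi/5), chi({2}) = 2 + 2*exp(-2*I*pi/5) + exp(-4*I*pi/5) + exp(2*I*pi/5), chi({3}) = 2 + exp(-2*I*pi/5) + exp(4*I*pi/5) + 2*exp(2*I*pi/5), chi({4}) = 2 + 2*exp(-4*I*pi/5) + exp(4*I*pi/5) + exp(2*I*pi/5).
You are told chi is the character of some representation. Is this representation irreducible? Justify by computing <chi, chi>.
Not irreducible (reducible): <chi, chi> = 10 > 1.

Reasoning: <chi, chi> = (1/|G|) sum_C |C| * |chi(C)|^2 = (1/5)[1*|6|^2 + 1*|2 + exp(-2*I*pi/5) + exp(-4*I*pi/5) + 2*exp(4*I*pi/5)|^2 + 1*|2 + 2*exp(-2*I*pi/5) + exp(-4*I*pi/5) + exp(2*I*pi/5)|^2 + 1*|2 + exp(-2*I*pi/5) + exp(4*I*pi/5) + 2*exp(2*I*pi/5)|^2 + 1*|2 + 2*exp(-4*I*pi/5) + exp(4*I*pi/5) + exp(2*I*pi/5)|^2]
  = (1/5)[(36) + (10 + 5*exp(-2*I*pi/5) + 8*exp(-4*I*pi/5) + 8*exp(4*I*pi/5) + 5*exp(2*I*pi/5)) + (10 + 8*exp(-2*I*pi/5) + 5*exp(-4*I*pi/5) + 5*exp(4*I*pi/5) + 8*exp(2*I*pi/5)) + (10 + 8*exp(-2*I*pi/5) + 5*exp(-4*I*pi/5) + 5*exp(4*I*pi/5) + 8*exp(2*I*pi/5)) + (10 + 5*exp(-2*I*pi/5) + 8*exp(-4*I*pi/5) + 8*exp(4*I*pi/5) + 5*exp(2*I*pi/5))] = 50/5 = 10.
(Exp terms are combined using exp(i*s)*conj(exp(i*t)) = exp(i*(s-t)), and sums of them are collapsed using the identity that for every m > 1 the m distinct m-th roots of unity sum to 0, e.g. 1 + exp(2*I*pi/3) + exp(-2*I*pi/3) = 0.)
A character is irreducible iff <chi, chi> = 1, so this representation is reducible.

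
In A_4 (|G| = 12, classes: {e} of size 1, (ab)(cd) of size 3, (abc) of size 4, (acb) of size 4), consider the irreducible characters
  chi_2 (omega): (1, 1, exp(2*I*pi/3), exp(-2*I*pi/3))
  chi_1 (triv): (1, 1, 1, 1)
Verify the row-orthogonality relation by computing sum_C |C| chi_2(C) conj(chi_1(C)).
Sum = 0; so <chi_2, chi_1> = 0 (distinct irreducibles are orthogonal).

Derivation: Compute term by term over conjugacy classes (|C| * chi_2(C) * conj(chi_1(C))):
  1*(1)*conj(1) + 3*(1)*conj(1) + 4*(exp(2*I*pi/3))*conj(1) + 4*(exp(-2*I*pi/3))*conj(1)
  = (1) + (3) + (4*exp(2*I*pi/3)) + (4*exp(-2*I*pi/3))
  = 0.
(Exp terms are combined using exp(i*s)*conj(exp(i*t)) = exp(i*(s-t)), and sums of them are collapsed using the identity that for every m > 1 the m distinct m-th roots of unity sum to 0, e.g. 1 + exp(2*I*pi/3) + exp(-2*I*pi/3) = 0.)
Dividing by |G| = 12 gives 0/12 = 0, matching the row-orthogonality relation <chi_2, chi_1> = [chi_2 = chi_1].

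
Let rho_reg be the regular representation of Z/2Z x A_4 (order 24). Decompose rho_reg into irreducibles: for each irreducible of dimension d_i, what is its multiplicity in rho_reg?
Each irreducible V_i of dimension d_i appears with multiplicity d_i, i.e. rho_reg = (direct sum over all irreducibles V_i) d_i V_i. The irreducible dimensions for Z/2Z x A_4 are 1, 1, 1, 1, 1, 1, 3, 3: 6 irreducibles of dimension 1, each with multiplicity 1; 2 irreducibles of dimension 3, each with multiplicity 3. Total dimension 6*1*1 + 2*3*3 = 24 = |G|.

Proof sketch: General theorem: in the regular representation of a finite group G, each irreducible appears with multiplicity equal to its dimension. Check: dim(rho_reg) = sum d_i^2 = 1 + 1 + 1 + 1 + 1 + 1 + 9 + 9 = 24 = |G|.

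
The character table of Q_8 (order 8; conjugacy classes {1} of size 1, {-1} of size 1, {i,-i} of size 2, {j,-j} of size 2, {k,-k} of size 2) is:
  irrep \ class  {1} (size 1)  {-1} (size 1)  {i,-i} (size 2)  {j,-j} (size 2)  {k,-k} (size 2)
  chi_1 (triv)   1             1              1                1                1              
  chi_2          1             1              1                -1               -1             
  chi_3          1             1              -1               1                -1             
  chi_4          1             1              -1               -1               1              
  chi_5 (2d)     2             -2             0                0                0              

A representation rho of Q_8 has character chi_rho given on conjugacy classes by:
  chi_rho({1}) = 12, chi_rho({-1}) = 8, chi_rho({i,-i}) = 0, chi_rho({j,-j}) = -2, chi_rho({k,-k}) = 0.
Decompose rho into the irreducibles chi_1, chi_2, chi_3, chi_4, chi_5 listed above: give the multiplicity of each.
Multiplicities: chi_1: 2, chi_2: 3, chi_3: 2, chi_4: 3, chi_5: 1.

Use <chi_rho, chi> = (1/|G|) sum_C |C| * chi_rho(C) * conj(chi(C)) with |G| = 8 for each irreducible chi in the table:
  <chi_rho, chi_1> = (1/8)[1*(12)*conj(1) + 1*(8)*conj(1) + 2*(0)*conj(1) + 2*(-2)*conj(1) + 2*(0)*conj(1)]
      = (1/8)[(12) + (8) + (0) + (-4) + (0)] = 16/8 = 2
  <chi_rho, chi_2> = (1/8)[1*(12)*conj(1) + 1*(8)*conj(1) + 2*(0)*conj(1) + 2*(-2)*conj(-1) + 2*(0)*conj(-1)]
      = (1/8)[(12) + (8) + (0) + (4) + (0)] = 24/8 = 3
  <chi_rho, chi_3> = (1/8)[1*(12)*conj(1) + 1*(8)*conj(1) + 2*(0)*conj(-1) + 2*(-2)*conj(1) + 2*(0)*conj(-1)]
      = (1/8)[(12) + (8) + (0) + (-4) + (0)] = 16/8 = 2
  <chi_rho, chi_4> = (1/8)[1*(12)*conj(1) + 1*(8)*conj(1) + 2*(0)*conj(-1) + 2*(-2)*conj(-1) + 2*(0)*conj(1)]
      = (1/8)[(12) + (8) + (0) + (4) + (0)] = 24/8 = 3
  <chi_rho, chi_5> = (1/8)[1*(12)*conj(2) + 1*(8)*conj(-2) + 2*(0)*conj(0) + 2*(-2)*conj(0) + 2*(0)*conj(0)]
      = (1/8)[(24) + (-16) + (0) + (0) + (0)] = 8/8 = 1
Dimension check: dim(rho) = sum (mult * dim) = 2*1 + 3*1 + 2*1 + 3*1 + 1*2 = 12 = chi_rho(e) = 12.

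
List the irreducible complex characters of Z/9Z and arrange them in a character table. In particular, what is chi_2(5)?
Character table of Z/9Z (irreps indexed chi_0,...,chi_8 with chi_k(m) = zeta_9^(k*m), zeta_9 = exp(2*pi*i/9)):
  irrep \ class  {0} (size 1)  {1} (size 1)    {2} (size 1)    {3} (size 1)    {4} (size 1)    {5} (size 1)    {6} (size 1)    {7} (size 1)    {8} (size 1)  
  chi_0          1             1               1               1               1               1               1               1               1             
  chi_1          1             exp(2*I*pi/9)   exp(4*I*pi/9)   exp(2*I*pi/3)   exp(8*I*pi/9)   exp(-8*I*pi/9)  exp(-2*I*pi/3)  exp(-4*I*pi/9)  exp(-2*I*pi/9)
  chi_2          1             exp(4*I*pi/9)   exp(8*I*pi/9)   exp(-2*I*pi/3)  exp(-2*I*pi/9)  exp(2*I*pi/9)   exp(2*I*pi/3)   exp(-8*I*pi/9)  exp(-4*I*pi/9)
  chi_3          1             exp(2*I*pi/3)   exp(-2*I*pi/3)  1               exp(2*I*pi/3)   exp(-2*I*pi/3)  1               exp(2*I*pi/3)   exp(-2*I*pi/3)
  chi_4          1             exp(8*I*pi/9)   exp(-2*I*pi/9)  exp(2*I*pi/3)   exp(-4*I*pi/9)  exp(4*I*pi/9)   exp(-2*I*pi/3)  exp(2*I*pi/9)   exp(-8*I*pi/9)
  chi_5          1             exp(-8*I*pi/9)  exp(2*I*pi/9)   exp(-2*I*pi/3)  exp(4*I*pi/9)   exp(-4*I*pi/9)  exp(2*I*pi/3)   exp(-2*I*pi/9)  exp(8*I*pi/9) 
  chi_6          1             exp(-2*I*pi/3)  exp(2*I*pi/3)   1               exp(-2*I*pi/3)  exp(2*I*pi/3)   1               exp(-2*I*pi/3)  exp(2*I*pi/3) 
  chi_7          1             exp(-4*I*pi/9)  exp(-8*I*pi/9)  exp(2*I*pi/3)   exp(2*I*pi/9)   exp(-2*I*pi/9)  exp(-2*I*pi/3)  exp(8*I*pi/9)   exp(4*I*pi/9) 
  chi_8          1             exp(-2*I*pi/9)  exp(-4*I*pi/9)  exp(-2*I*pi/3)  exp(-8*I*pi/9)  exp(8*I*pi/9)   exp(2*I*pi/3)   exp(4*I*pi/9)   exp(2*I*pi/9) 

Spot check: chi_2(5) = zeta_9^(2*5) = zeta_9^10 = exp(2*I*pi/9).

Details: Z/9Z is abelian, so all 9 irreducible complex representations are 1-dimensional. They are given by chi_k(m) = zeta_9^(k*m) for k = 0,...,8. Row orthogonality: sum_m chi_k(m) conj(chi_l(m)) = 9 * [k = l].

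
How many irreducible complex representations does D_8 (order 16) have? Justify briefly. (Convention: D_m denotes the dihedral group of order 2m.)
7

Proof sketch: The number of irreducible complex representations of a finite group equals its number of conjugacy classes. D_8 has 7 conjugacy classes (n/2 + 3 for n even), so D_8 (order 16) has exactly 7 irreducible complex representations.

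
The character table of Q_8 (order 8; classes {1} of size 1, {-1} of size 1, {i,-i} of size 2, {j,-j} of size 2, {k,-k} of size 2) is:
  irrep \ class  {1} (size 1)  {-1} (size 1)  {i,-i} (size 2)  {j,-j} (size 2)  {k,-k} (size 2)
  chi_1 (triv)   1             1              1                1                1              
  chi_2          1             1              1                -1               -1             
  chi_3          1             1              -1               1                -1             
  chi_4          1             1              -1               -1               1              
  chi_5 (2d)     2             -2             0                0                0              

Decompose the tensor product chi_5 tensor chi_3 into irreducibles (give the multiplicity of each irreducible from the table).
chi_5 tensor chi_3 = chi_5 (all other irreducibles have multiplicity 0).

Reasoning: The character of a tensor product is the pointwise product (chi_5 * chi_3)(C) = chi_5(C) * chi_3(C):
  {1}: (2)*(1), {-1}: (-2)*(1), {i,-i}: (0)*(-1), {j,-j}: (0)*(1), {k,-k}: (0)*(-1)
so (chi_5 * chi_3) takes values
  {1} -> 2, {-1} -> -2, {i,-i} -> 0, {j,-j} -> 0, {k,-k} -> 0.
Now take the inner product of this character with each irreducible chi from the table, <chi_5*chi_3, chi> = (1/8) sum_C |C| (chi_5*chi_3)(C) conj(chi(C)):
  <chi_5*chi_3, chi_1> = (1/8)[1*(2)*conj(1) + 1*(-2)*conj(1) + 2*(0)*conj(1) + 2*(0)*conj(1) + 2*(0)*conj(1)]
      = (1/8)[(2) + (-2) + (0) + (0) + (0)] = 0/8 = 0
  <chi_5*chi_3, chi_2> = (1/8)[1*(2)*conj(1) + 1*(-2)*conj(1) + 2*(0)*conj(1) + 2*(0)*conj(-1) + 2*(0)*conj(-1)]
      = (1/8)[(2) + (-2) + (0) + (0) + (0)] = 0/8 = 0
  <chi_5*chi_3, chi_3> = (1/8)[1*(2)*conj(1) + 1*(-2)*conj(1) + 2*(0)*conj(-1) + 2*(0)*conj(1) + 2*(0)*conj(-1)]
      = (1/8)[(2) + (-2) + (0) + (0) + (0)] = 0/8 = 0
  <chi_5*chi_3, chi_4> = (1/8)[1*(2)*conj(1) + 1*(-2)*conj(1) + 2*(0)*conj(-1) + 2*(0)*conj(-1) + 2*(0)*conj(1)]
      = (1/8)[(2) + (-2) + (0) + (0) + (0)] = 0/8 = 0
  <chi_5*chi_3, chi_5> = (1/8)[1*(2)*conj(2) + 1*(-2)*conj(-2) + 2*(0)*conj(0) + 2*(0)*conj(0) + 2*(0)*conj(0)]
      = (1/8)[(4) + (4) + (0) + (0) + (0)] = 8/8 = 1
Hence the multiplicities are chi_5: 1. Dimension check: dim(chi_5)*dim(chi_3) = 2*1 = 2 and sum (mult * dim) = 1*2 = 2.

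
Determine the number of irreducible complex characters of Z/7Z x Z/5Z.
35

Details: The number of irreducible complex representations of a finite group equals its number of conjugacy classes. Z/7Z x Z/5Z is abelian of order 35, so every element is its own conjugacy class: 35 classes, so Z/7Z x Z/5Z (order 35) has exactly 35 irreducible complex representations.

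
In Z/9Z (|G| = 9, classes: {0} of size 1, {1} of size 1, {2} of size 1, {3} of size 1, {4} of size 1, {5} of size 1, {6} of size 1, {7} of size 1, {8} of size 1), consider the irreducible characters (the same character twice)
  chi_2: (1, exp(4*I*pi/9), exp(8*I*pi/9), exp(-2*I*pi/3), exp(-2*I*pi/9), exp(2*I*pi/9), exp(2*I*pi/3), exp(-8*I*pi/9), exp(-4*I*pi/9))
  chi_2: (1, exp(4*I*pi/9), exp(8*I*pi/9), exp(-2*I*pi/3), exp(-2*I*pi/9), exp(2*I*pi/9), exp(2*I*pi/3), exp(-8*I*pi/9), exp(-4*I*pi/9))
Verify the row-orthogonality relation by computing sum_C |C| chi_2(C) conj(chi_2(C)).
Sum = 9 = |G| = 9; so <chi_2, chi_2> = 1 (norm-1 confirms irreducibility).

Derivation: Compute term by term over conjugacy classes (|C| * chi_2(C) * conj(chi_2(C))):
  1*(1)*conj(1) + 1*(exp(4*I*pi/9))*conj(exp(4*I*pi/9)) + 1*(exp(8*I*pi/9))*conj(exp(8*I*pi/9)) + 1*(exp(-2*I*pi/3))*conj(exp(-2*I*pi/3)) + 1*(exp(-2*I*pi/9))*conj(exp(-2*I*pi/9)) + 1*(exp(2*I*pi/9))*conj(exp(2*I*pi/9)) + 1*(exp(2*I*pi/3))*conj(exp(2*I*pi/3)) + 1*(exp(-8*I*pi/9))*conj(exp(-8*I*pi/9)) + 1*(exp(-4*I*pi/9))*conj(exp(-4*I*pi/9))
  = (1) + (1) + (1) + (1) + (1) + (1) + (1) + (1) + (1)
  = 9.
(Exp terms are combined using exp(i*s)*conj(exp(i*t)) = exp(i*(s-t)), and sums of them are collapsed using the identity that for every m > 1 the m distinct m-th roots of unity sum to 0, e.g. 1 + exp(2*I*pi/3) + exp(-2*I*pi/3) = 0.)
Dividing by |G| = 9 gives 9/9 = 1, matching the row-orthogonality relation <chi_2, chi_2> = [chi_2 = chi_2].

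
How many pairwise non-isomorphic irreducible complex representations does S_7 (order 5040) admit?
15

Derivation: The number of irreducible complex representations of a finite group equals its number of conjugacy classes. Conjugacy classes in S_7 correspond to cycle types, i.e. partitions of 7; there are p(7) = 15 of them, so S_7 (order 5040) has exactly 15 irreducible complex representations.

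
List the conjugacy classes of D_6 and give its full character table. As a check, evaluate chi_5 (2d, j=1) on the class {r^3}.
Conjugacy classes: {e} of size 1, {r^3} of size 1, {r^1, r^5} of size 2, {r^2, r^4} of size 2, {s, sr^2, ...} of size 3, {sr, sr^3, ...} of size 3.
Character table:
  irrep \ class              {e} (size 1)  {r^3} (size 1)  {r^1, r^5} (size 2)  {r^2, r^4} (size 2)  {s, sr^2, ...} (size 3)  {sr, sr^3, ...} (size 3)
  chi_1 (triv)               1             1               1                    1                    1                        1                       
  chi_2 (sign: r->1, s->-1)  1             1               1                    1                    -1                       -1                      
  chi_3 (r->-1, s->1)        1             -1              -1                   1                    1                        -1                      
  chi_4 (r->-1, s->-1)       1             -1              -1                   1                    -1                       1                       
  chi_5 (2d, j=1)            2             -2              1                    -1                   0                        0                       
  chi_6 (2d, j=2)            2             2               -1                   -1                   0                        0                       

Spot check: chi_5 (2d, j=1) on {r^3} = -2.

Justification: D_6 has order 2*6 = 12 with 6 conjugacy classes, hence 6 irreducibles. Sum of squared dims 1 + 1 + 1 + 1 + 4 + 4 = 12 = |G|. Linear characters come from the abelianisation; the 2-dimensional irreps have character r^k -> 2*cos(2*pi*j*k/6), reflections -> 0.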